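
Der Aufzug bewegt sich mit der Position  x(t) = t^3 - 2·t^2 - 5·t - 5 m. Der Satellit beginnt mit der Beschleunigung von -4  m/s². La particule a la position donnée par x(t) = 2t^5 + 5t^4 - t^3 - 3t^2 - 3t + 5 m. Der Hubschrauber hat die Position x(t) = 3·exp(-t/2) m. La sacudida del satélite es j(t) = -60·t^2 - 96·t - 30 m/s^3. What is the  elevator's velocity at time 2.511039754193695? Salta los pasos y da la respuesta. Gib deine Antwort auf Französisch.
La vitesse à t = 2.511039754193695 est v = 3.87180292464862.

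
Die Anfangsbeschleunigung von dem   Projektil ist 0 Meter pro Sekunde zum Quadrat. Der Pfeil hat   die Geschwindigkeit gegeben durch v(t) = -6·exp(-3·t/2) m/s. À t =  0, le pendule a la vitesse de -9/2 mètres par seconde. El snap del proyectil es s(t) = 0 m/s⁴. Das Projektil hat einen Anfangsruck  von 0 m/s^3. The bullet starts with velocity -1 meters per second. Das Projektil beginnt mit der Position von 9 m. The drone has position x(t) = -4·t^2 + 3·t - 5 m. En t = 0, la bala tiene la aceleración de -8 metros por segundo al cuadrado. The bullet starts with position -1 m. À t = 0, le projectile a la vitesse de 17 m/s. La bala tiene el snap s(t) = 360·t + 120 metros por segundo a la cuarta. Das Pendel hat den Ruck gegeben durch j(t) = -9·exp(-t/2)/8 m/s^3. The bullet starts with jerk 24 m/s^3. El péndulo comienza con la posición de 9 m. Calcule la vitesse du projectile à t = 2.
En partant du snap s(t) = 0, nous prenons 3 primitives. La primitive du snap, avec j(0) = 0, donne le jerk: j(t) = 0. L'intégrale du jerk est l'accélération. En utilisant a(0) = 0, nous obtenons a(t) = 0. L'intégrale de l'accélération, avec v(0) = 17, donne la vitesse: v(t) = 17. Nous avons la vitesse v(t) = 17. En substituant t = 2: v(2) = 17.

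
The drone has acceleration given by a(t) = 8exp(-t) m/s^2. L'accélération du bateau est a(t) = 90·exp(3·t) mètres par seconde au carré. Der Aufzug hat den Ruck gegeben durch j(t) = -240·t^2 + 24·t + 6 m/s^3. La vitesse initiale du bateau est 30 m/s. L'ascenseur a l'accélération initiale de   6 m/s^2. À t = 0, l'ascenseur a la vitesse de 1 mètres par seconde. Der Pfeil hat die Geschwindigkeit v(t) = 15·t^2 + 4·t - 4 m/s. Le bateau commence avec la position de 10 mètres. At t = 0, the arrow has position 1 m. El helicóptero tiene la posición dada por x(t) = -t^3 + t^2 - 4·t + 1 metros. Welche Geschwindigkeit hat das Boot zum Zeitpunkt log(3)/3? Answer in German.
Um dies zu lösen, müssen wir 1 Stammfunktion unserer Gleichung für die Beschleunigung a(t) = 90·exp(3·t) finden. Mit ∫a(t)dt und Anwendung von v(0) = 30, finden wir v(t) = 30·exp(3·t). Mit v(t) = 30·exp(3·t) und Einsetzen von t = log(3)/3, finden wir v = 90.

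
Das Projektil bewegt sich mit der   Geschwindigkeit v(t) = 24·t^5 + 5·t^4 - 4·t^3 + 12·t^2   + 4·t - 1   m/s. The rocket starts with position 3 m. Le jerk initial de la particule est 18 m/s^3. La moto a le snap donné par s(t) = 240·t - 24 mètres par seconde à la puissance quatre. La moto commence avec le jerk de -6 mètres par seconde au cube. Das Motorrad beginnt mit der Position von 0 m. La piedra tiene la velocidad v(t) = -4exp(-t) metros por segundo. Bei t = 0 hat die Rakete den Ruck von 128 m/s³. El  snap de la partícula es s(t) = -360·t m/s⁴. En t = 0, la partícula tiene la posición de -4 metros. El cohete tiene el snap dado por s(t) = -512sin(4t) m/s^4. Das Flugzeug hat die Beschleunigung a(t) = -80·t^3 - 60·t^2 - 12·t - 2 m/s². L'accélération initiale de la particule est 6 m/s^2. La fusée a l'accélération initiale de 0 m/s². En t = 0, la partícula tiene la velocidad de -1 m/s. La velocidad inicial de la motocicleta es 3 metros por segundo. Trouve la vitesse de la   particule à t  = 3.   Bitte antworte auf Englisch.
To find the answer, we compute 3 antiderivatives of s(t) = -360·t. Finding the antiderivative of s(t) and using j(0) = 18: j(t) = 18 - 180·t^2. The antiderivative of jerk is acceleration. Using a(0) = 6, we get a(t) = -60·t^3 + 18·t + 6. The integral of acceleration, with v(0) = -1, gives velocity: v(t) = -15·t^4 + 9·t^2 + 6·t - 1. From the given velocity equation v(t) = -15·t^4 + 9·t^2 + 6·t - 1, we substitute t = 3 to get v = -1117.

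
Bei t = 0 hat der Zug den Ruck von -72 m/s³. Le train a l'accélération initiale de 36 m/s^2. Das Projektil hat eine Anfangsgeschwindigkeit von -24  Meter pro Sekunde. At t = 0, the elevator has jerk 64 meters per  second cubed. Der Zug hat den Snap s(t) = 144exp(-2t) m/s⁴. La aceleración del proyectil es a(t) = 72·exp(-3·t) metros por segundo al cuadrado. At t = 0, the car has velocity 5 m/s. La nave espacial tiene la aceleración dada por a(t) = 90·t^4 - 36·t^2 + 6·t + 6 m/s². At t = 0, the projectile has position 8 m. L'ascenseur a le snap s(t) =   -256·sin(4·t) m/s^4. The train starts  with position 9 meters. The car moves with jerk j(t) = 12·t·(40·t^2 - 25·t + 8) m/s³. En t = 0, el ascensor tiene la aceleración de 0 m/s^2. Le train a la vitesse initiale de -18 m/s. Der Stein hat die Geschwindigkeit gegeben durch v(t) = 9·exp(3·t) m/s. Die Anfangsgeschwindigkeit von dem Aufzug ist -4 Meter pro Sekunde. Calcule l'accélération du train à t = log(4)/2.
Nous devons trouver la primitive de notre équation du snap s(t) = 144·exp(-2·t) 2 fois. En prenant ∫s(t)dt et en appliquant j(0) = -72, nous trouvons j(t) = -72·exp(-2·t). La primitive du jerk est l'accélération. En utilisant a(0) = 36, nous obtenons a(t) = 36·exp(-2·t). Nous avons l'accélération a(t) = 36·exp(-2·t). En substituant t = log(4)/2: a(log(4)/2) = 9.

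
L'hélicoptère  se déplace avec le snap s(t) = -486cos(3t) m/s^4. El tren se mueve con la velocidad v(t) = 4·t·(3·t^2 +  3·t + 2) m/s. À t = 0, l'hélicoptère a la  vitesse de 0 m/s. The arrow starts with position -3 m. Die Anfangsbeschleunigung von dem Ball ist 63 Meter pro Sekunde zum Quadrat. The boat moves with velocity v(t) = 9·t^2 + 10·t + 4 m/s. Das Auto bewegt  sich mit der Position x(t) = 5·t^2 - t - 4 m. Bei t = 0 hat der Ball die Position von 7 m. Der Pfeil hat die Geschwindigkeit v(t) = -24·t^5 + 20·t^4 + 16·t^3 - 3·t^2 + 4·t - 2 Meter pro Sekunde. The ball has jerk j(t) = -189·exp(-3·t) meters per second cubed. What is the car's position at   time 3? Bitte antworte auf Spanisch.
Tenemos la posición x(t) = 5·t^2 - t - 4. Sustituyendo t = 3: x(3) = 38.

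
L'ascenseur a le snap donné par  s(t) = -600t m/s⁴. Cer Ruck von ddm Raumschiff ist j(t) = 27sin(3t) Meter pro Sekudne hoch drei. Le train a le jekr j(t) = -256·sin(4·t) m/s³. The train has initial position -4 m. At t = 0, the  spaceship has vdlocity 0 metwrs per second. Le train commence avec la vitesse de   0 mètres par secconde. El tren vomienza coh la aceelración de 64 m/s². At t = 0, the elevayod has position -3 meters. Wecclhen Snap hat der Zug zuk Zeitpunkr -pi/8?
Wir müssen unsere Gleichung für den Ruck j(t) = -256·sin(4·t) 1-mal ableiten. Die Ableitung von dem Ruck ergibt den Snap: s(t) = -1024·cos(4·t). Wir haben den Snap s(t) = -1024·cos(4·t). Durch Einsetzen von t = -pi/8: s(-pi/8) = 0.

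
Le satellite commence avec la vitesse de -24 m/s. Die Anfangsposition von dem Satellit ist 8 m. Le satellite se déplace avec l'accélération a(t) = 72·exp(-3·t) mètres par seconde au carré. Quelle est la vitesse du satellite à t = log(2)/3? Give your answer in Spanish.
Partiendo de la aceleración a(t) = 72·exp(-3·t), tomamos 1 integral. Tomando ∫a(t)dt y aplicando v(0) = -24, encontramos v(t) = -24·exp(-3·t). De la ecuación de la velocidad v(t) = -24·exp(-3·t), sustituimos t = log(2)/3 para obtener v = -12.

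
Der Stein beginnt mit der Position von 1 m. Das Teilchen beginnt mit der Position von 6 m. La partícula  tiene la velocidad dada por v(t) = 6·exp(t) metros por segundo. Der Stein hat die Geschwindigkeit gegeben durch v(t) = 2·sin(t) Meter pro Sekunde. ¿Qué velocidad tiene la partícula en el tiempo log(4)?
De la ecuación de la velocidad v(t) = 6·exp(t), sustituimos t = log(4) para obtener v = 24.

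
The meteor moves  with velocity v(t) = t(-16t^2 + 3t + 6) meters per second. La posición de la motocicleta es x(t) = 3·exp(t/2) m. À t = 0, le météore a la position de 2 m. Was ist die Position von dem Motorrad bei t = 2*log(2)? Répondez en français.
De l'équation de la position x(t) = 3·exp(t/2), nous substituons t = 2*log(2) pour obtenir x = 6.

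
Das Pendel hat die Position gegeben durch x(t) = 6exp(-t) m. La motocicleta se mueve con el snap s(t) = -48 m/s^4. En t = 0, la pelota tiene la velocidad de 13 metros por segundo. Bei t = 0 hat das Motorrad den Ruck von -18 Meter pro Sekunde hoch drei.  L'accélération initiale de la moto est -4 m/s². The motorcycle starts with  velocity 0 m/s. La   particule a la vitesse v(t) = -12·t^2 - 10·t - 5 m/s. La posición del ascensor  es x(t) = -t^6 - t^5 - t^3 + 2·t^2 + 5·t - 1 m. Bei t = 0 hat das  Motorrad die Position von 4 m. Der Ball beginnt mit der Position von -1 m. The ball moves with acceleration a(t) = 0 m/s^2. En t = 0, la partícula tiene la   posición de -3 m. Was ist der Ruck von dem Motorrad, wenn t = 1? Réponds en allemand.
Um dies zu lösen, müssen wir 1 Integral unserer Gleichung für den Snap s(t) = -48 finden. Das Integral von dem Snap, mit j(0) = -18, ergibt den Ruck: j(t) = -48·t - 18. Mit j(t) = -48·t - 18 und Einsetzen von t = 1, finden wir j = -66.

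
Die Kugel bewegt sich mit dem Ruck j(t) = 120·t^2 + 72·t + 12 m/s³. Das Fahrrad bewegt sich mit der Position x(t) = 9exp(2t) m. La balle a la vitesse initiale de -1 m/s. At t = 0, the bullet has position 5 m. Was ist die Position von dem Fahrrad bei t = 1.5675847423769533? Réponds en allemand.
Aus der Gleichung für die Position x(t) = 9·exp(2·t), setzen wir t = 1.5675847423769533 ein und erhalten x = 206.932791559653.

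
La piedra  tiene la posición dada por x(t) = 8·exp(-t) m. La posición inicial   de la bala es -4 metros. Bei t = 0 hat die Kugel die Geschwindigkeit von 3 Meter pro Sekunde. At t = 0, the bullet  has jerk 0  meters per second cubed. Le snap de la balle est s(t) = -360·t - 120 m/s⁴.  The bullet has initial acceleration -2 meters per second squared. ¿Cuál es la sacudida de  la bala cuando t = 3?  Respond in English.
To find the answer, we compute 1 antiderivative of s(t) = -360·t - 120. The integral of snap is jerk. Using j(0) = 0, we get j(t) = 60·t·(-3·t - 2). Using j(t) = 60·t·(-3·t - 2) and substituting t = 3, we find j = -1980.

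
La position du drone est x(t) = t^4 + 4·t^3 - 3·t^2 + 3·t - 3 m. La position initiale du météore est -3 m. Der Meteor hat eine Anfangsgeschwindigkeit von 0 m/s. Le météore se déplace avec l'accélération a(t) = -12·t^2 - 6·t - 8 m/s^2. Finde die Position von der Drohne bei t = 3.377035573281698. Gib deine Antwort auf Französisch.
En utilisant x(t) = t^4 + 4·t^3 - 3·t^2 + 3·t - 3 et en substituant t = 3.377035573281698, nous trouvons x = 257.029479992668.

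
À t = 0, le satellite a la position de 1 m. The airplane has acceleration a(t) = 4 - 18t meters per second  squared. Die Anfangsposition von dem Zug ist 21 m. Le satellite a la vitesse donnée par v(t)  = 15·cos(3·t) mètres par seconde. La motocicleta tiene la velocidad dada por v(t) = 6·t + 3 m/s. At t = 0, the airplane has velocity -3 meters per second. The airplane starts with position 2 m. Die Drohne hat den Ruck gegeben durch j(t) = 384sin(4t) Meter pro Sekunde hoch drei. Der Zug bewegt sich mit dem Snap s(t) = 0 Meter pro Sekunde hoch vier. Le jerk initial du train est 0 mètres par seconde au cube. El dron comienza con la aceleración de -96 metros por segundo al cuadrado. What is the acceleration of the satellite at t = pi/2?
Starting from velocity v(t) = 15·cos(3·t), we take 1 derivative. The derivative of velocity gives acceleration: a(t) = -45·sin(3·t). From the given acceleration equation a(t) = -45·sin(3·t), we substitute t = pi/2 to get a = 45.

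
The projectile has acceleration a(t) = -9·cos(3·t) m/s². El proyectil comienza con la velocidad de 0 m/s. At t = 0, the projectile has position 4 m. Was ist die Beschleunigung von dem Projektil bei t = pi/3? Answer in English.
Using a(t) = -9·cos(3·t) and substituting t = pi/3, we find a = 9.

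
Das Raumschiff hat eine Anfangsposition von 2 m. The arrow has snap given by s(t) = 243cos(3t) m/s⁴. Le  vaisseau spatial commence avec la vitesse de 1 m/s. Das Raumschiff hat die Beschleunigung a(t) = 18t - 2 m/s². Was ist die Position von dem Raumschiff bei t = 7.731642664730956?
Wir müssen unsere Gleichung für die Beschleunigung a(t) = 18·t - 2 2-mal integrieren. Die Stammfunktion von der Beschleunigung ist die Geschwindigkeit. Mit v(0) = 1 erhalten wir v(t) = 9·t^2 - 2·t + 1. Mit ∫v(t)dt und Anwendung von x(0) = 2, finden wir x(t) = 3·t^3 - t^2 + t + 2. Mit x(t) = 3·t^3 - t^2 + t + 2 und Einsetzen von t = 7.731642664730956, finden wir x = 1336.50666893959.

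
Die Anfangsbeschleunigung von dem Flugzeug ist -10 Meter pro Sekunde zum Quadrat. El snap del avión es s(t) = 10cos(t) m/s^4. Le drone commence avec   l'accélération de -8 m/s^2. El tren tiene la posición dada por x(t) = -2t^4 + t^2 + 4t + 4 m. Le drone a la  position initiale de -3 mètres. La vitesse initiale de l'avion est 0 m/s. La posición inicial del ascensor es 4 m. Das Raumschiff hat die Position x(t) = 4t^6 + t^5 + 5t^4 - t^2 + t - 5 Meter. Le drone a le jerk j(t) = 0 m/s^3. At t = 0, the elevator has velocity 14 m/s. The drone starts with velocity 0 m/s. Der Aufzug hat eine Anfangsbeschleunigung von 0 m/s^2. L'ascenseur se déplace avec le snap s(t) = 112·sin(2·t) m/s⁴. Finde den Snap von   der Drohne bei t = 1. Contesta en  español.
Partiendo de la sacudida j(t) = 0, tomamos 1 derivada. Derivando la sacudida, obtenemos el snap: s(t) = 0. Usando s(t) = 0 y sustituyendo t = 1, encontramos s = 0.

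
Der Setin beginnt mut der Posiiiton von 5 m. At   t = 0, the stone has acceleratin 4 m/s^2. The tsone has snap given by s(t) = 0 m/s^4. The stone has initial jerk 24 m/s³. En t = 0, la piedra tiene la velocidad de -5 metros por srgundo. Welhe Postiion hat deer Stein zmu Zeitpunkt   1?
Ausgehend von dem Snap s(t) = 0, nehmen wir 4 Stammfunktionen. Das Integral von dem Snap ist der Ruck. Mit j(0) = 24 erhalten wir j(t) = 24. Durch Integration von dem Ruck und Verwendung der Anfangsbedingung a(0) = 4, erhalten wir a(t) = 24·t + 4. Das Integral von der Beschleunigung, mit v(0) = -5, ergibt die Geschwindigkeit: v(t) = 12·t^2 + 4·t - 5. Durch Integration von der Geschwindigkeit und Verwendung der Anfangsbedingung x(0) = 5, erhalten wir x(t) = 4·t^3 + 2·t^2 - 5·t + 5. Aus der Gleichung für die Position x(t) = 4·t^3 + 2·t^2 - 5·t + 5, setzen wir t = 1 ein und erhalten x = 6.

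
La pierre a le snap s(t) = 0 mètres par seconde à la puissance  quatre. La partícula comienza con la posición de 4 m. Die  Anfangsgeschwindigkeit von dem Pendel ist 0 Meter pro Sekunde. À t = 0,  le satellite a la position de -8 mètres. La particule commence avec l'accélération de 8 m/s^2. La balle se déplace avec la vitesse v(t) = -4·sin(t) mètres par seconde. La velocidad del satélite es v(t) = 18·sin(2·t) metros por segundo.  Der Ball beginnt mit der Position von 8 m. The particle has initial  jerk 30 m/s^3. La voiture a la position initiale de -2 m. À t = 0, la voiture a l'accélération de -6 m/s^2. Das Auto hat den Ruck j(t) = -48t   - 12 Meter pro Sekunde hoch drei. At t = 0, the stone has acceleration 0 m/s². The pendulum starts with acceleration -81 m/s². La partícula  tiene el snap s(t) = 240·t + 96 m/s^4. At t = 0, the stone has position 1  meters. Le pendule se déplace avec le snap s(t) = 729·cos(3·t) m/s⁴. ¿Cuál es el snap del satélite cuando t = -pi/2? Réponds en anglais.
To solve this, we need to take 3 derivatives of our velocity equation v(t) = 18·sin(2·t). Differentiating velocity, we get acceleration: a(t) = 36·cos(2·t). The derivative of acceleration gives jerk: j(t) = -72·sin(2·t). Taking d/dt of j(t), we find s(t) = -144·cos(2·t). We have snap s(t) = -144·cos(2·t). Substituting t = -pi/2: s(-pi/2) = 144.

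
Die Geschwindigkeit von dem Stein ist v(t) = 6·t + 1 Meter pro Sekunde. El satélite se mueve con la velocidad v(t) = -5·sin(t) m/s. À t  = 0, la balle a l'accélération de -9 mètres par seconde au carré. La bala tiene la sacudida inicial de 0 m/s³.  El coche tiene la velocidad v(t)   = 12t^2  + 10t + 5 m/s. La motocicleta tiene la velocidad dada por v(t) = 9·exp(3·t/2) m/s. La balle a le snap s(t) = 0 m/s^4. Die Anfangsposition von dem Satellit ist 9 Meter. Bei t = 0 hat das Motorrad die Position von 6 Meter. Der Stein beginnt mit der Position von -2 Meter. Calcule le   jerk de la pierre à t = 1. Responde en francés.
En partant de la vitesse v(t) = 6·t + 1, nous prenons 2 dérivées. La dérivée de la vitesse donne l'accélération: a(t) = 6. La dérivée de l'accélération donne le jerk: j(t) = 0. Nous avons le jerk j(t) = 0. En substituant t = 1: j(1) = 0.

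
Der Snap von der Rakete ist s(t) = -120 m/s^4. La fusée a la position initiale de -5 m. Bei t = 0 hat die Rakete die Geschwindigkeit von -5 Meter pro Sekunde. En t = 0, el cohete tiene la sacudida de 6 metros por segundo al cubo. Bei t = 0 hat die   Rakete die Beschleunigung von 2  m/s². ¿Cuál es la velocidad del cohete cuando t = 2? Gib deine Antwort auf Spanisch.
Debemos encontrar la antiderivada de nuestra ecuación del snap s(t) = -120 3 veces. Integrando el snap y usando la condición inicial j(0) = 6, obtenemos j(t) = 6 - 120·t. La antiderivada de la sacudida es la aceleración. Usando a(0) = 2, obtenemos a(t) = -60·t^2 + 6·t + 2. La integral de la aceleración es la velocidad. Usando v(0) = -5, obtenemos v(t) = -20·t^3 + 3·t^2 + 2·t - 5. Tenemos la velocidad v(t) = -20·t^3 + 3·t^2 + 2·t - 5. Sustituyendo t = 2: v(2) = -149.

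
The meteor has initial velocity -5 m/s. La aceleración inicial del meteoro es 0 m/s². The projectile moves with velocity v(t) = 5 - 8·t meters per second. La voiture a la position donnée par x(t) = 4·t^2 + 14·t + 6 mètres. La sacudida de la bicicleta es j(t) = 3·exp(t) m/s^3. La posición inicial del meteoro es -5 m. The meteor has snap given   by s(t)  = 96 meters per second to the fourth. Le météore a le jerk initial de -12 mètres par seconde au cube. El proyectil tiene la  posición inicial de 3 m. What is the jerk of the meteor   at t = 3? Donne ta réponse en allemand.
Wir müssen unsere Gleichung für den Snap s(t) = 96 1-mal integrieren. Die Stammfunktion von dem Snap, mit j(0) = -12, ergibt den Ruck: j(t) = 96·t - 12. Wir haben den Ruck j(t) = 96·t - 12. Durch Einsetzen von t = 3: j(3) = 276.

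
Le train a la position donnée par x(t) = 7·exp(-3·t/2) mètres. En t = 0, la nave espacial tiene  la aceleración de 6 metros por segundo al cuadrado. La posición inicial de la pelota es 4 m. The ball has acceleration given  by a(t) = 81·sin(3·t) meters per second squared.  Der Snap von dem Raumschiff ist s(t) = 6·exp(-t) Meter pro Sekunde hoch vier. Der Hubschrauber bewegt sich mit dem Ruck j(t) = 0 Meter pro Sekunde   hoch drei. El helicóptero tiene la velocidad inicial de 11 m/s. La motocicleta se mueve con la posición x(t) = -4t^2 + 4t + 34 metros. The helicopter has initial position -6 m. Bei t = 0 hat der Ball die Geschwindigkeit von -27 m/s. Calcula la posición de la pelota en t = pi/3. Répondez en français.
Nous devons intégrer notre équation de l'accélération a(t) = 81·sin(3·t) 2 fois. En prenant ∫a(t)dt et en appliquant v(0) = -27, nous trouvons v(t) = -27·cos(3·t). En prenant ∫v(t)dt et en appliquant x(0) = 4, nous trouvons x(t) = 4 - 9·sin(3·t). De l'équation de la position x(t) = 4 - 9·sin(3·t), nous substituons t = pi/3 pour obtenir x = 4.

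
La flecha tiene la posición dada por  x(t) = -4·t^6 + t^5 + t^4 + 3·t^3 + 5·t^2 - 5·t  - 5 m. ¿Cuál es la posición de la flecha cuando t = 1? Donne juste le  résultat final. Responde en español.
En t = 1, x = -4.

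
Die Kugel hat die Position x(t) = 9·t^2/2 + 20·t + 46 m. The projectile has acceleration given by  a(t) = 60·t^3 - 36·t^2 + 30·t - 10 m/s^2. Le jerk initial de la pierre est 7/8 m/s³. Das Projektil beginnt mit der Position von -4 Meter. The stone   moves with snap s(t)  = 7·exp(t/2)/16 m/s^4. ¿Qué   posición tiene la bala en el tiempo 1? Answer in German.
Wir haben die Position x(t) = 9·t^2/2 + 20·t + 46. Durch Einsetzen von t = 1: x(1) = 141/2.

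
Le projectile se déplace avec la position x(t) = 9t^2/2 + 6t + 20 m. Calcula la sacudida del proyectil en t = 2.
Debemos derivar nuestra ecuación de la posición x(t) = 9·t^2/2 + 6·t + 20 3 veces. La derivada de la posición da la velocidad: v(t) = 9·t + 6. Tomando d/dt de v(t), encontramos a(t) = 9. La derivada de la aceleración da la sacudida: j(t) = 0. Tenemos la sacudida j(t) = 0. Sustituyendo t = 2: j(2) = 0.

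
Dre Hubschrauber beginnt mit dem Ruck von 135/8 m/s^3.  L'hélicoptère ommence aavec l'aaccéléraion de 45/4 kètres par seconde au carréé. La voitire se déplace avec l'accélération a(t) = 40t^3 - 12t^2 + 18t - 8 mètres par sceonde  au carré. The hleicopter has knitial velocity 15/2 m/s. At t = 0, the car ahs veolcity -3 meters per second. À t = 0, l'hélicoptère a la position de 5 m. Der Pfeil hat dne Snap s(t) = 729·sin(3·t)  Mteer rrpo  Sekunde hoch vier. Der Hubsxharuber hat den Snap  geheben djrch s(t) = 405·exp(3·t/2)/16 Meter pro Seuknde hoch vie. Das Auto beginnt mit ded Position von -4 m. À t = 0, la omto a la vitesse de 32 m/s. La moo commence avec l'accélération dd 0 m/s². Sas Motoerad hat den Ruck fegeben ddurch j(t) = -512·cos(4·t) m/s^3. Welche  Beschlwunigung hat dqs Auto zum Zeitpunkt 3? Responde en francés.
Nous avons l'accélération a(t) = 40·t^3 - 12·t^2 + 18·t - 8. En substituant t = 3: a(3) = 1018.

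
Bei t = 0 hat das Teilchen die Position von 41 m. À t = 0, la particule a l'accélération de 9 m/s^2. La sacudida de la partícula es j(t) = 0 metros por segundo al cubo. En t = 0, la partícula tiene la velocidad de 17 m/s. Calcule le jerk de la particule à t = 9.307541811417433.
De l'équation du jerk j(t) = 0, nous substituons t = 9.307541811417433 pour obtenir j = 0.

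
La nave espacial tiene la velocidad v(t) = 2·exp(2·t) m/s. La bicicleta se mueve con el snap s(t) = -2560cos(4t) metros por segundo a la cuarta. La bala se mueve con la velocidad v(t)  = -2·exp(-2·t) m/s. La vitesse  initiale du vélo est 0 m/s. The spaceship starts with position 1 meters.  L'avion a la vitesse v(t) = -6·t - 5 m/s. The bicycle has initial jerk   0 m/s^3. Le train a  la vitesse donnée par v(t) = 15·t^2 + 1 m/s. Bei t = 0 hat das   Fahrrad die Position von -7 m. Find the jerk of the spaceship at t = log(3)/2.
Starting from velocity v(t) = 2·exp(2·t), we take 2 derivatives. The derivative of velocity gives acceleration: a(t) = 4·exp(2·t). Taking d/dt of a(t), we find j(t) = 8·exp(2·t). We have jerk j(t) = 8·exp(2·t). Substituting t = log(3)/2: j(log(3)/2) = 24.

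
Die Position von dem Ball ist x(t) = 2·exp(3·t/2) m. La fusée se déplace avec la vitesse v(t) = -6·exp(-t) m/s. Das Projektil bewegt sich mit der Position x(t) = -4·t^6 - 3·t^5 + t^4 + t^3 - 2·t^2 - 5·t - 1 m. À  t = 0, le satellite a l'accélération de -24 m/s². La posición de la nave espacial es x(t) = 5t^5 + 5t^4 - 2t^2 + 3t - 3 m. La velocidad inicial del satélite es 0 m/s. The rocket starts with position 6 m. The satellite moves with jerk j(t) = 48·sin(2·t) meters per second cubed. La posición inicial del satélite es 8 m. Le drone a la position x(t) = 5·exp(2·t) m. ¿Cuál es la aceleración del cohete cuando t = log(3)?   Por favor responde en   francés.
En partant de la vitesse v(t) = -6·exp(-t), nous prenons 1 dérivée. La dérivée de la vitesse donne l'accélération: a(t) = 6·exp(-t). Nous avons l'accélération a(t) = 6·exp(-t). En substituant t = log(3): a(log(3)) = 2.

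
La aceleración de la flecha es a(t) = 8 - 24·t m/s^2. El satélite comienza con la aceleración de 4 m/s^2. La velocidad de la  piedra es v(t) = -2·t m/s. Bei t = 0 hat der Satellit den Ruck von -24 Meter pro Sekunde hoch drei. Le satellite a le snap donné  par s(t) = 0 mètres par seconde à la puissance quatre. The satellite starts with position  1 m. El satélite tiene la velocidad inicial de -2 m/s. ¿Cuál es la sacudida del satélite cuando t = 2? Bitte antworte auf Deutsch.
Ausgehend von dem Snap s(t) = 0, nehmen wir 1 Stammfunktion. Das Integral von dem Snap, mit j(0) = -24, ergibt den Ruck: j(t) = -24. Mit j(t) = -24 und Einsetzen von t = 2, finden wir j = -24.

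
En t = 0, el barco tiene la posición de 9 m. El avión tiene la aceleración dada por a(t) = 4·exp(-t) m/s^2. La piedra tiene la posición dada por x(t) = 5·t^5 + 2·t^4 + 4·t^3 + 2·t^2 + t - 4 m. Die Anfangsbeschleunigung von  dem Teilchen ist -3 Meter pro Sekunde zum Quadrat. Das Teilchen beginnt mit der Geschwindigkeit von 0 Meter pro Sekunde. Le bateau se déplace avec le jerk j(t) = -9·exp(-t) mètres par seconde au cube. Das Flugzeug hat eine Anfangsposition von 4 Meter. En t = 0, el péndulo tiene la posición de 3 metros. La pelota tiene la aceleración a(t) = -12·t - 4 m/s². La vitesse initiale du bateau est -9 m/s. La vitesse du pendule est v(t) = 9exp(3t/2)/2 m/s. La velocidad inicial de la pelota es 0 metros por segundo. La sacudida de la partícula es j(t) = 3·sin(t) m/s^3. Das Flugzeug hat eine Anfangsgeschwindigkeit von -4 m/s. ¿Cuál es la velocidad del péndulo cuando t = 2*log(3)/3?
Usando v(t) = 9·exp(3·t/2)/2 y sustituyendo t = 2*log(3)/3, encontramos v = 27/2.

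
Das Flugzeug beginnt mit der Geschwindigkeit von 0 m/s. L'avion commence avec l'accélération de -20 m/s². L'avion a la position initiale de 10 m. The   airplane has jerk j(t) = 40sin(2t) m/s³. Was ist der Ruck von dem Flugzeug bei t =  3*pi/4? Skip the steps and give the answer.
j(3*pi/4) = -40.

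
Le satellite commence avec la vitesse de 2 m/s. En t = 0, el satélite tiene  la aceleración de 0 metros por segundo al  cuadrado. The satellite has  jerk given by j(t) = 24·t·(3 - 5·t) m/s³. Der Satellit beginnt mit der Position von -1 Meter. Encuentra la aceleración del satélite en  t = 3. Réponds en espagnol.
Necesitamos integrar nuestra ecuación de la sacudida j(t) = 24·t·(3 - 5·t) 1 vez. Tomando ∫j(t)dt y aplicando a(0) = 0, encontramos a(t) = t^2·(36 - 40·t). De la ecuación de la aceleración a(t) = t^2·(36 - 40·t), sustituimos t = 3 para obtener a = -756.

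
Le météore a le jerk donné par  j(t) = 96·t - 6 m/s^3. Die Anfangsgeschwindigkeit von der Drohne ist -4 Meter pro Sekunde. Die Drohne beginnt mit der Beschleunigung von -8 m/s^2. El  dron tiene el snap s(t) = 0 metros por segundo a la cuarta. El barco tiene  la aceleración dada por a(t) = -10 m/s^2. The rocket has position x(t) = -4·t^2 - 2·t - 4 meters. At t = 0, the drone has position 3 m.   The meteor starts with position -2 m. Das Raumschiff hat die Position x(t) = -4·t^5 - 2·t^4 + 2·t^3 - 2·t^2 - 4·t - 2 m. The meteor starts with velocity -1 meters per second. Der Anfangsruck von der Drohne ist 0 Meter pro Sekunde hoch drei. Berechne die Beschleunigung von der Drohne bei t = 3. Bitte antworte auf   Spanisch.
Partiendo del snap s(t) = 0, tomamos 2 antiderivadas. Tomando ∫s(t)dt y aplicando j(0) = 0, encontramos j(t) = 0. La antiderivada de la sacudida, con a(0) = -8, da la aceleración: a(t) = -8. Usando a(t) = -8 y sustituyendo t = 3, encontramos a = -8.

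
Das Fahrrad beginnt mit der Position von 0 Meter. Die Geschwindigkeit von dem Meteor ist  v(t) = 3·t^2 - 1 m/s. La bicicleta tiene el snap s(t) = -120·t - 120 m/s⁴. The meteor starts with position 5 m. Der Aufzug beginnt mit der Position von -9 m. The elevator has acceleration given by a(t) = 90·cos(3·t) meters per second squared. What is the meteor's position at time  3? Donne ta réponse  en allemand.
Ausgehend von der Geschwindigkeit v(t) = 3·t^2 - 1, nehmen wir 1 Stammfunktion. Mit ∫v(t)dt und Anwendung von x(0) = 5, finden wir x(t) = t^3 - t + 5. Wir haben die Position x(t) = t^3 - t + 5. Durch Einsetzen von t = 3: x(3) = 29.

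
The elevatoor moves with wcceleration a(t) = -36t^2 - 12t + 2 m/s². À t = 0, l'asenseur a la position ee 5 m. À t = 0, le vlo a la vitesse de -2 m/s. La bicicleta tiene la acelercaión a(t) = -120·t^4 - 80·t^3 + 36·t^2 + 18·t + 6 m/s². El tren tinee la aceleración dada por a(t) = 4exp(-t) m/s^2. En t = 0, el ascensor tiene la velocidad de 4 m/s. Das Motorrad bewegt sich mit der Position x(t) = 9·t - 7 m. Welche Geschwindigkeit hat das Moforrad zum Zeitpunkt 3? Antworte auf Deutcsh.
Um dies zu lösen, müssen wir 1 Ableitung unserer Gleichung für die Position x(t) = 9·t - 7 nehmen. Mit d/dt von x(t) finden wir v(t) = 9. Mit v(t) = 9 und Einsetzen von t = 3, finden wir v = 9.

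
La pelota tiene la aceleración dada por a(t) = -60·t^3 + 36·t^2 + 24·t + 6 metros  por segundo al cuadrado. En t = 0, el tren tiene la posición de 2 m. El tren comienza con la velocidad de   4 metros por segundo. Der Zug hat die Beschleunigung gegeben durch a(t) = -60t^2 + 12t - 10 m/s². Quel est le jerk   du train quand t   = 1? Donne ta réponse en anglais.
To solve this, we need to take 1 derivative of our acceleration equation a(t) = -60·t^2 + 12·t - 10. Differentiating acceleration, we get jerk: j(t) = 12 - 120·t. From the given jerk equation j(t) = 12 - 120·t, we substitute t = 1 to get j = -108.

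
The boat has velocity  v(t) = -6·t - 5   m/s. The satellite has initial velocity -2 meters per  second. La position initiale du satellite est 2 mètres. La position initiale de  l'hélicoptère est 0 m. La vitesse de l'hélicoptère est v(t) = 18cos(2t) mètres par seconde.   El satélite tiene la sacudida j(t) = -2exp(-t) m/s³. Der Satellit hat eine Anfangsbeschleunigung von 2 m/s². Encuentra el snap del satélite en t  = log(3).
Para resolver esto, necesitamos tomar 1 derivada de nuestra ecuación de la sacudida j(t) = -2·exp(-t). Derivando la sacudida, obtenemos el snap: s(t) = 2·exp(-t). De la ecuación del snap s(t) = 2·exp(-t), sustituimos t = log(3) para obtener s = 2/3.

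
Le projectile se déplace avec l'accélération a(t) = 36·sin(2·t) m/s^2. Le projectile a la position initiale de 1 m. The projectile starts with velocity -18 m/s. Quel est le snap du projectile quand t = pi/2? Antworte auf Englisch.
Starting from acceleration a(t) = 36·sin(2·t), we take 2 derivatives. Taking d/dt of a(t), we find j(t) = 72·cos(2·t). Differentiating jerk, we get snap: s(t) = -144·sin(2·t). Using s(t) = -144·sin(2·t) and substituting t = pi/2, we find s = 0.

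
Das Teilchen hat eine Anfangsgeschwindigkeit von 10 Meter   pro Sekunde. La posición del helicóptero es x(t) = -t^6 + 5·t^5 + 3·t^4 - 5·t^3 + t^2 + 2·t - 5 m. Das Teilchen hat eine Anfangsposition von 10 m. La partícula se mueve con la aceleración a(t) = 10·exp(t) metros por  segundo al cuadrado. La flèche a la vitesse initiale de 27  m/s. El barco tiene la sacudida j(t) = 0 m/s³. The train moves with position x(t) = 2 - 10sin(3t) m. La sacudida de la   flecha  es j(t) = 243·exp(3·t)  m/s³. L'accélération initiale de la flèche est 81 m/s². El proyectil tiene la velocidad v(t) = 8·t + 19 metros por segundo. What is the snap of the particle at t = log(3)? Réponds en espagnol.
Debemos derivar nuestra ecuación de la aceleración a(t) = 10·exp(t) 2 veces. Tomando d/dt de a(t), encontramos j(t) = 10·exp(t). La derivada de la sacudida da el snap: s(t) = 10·exp(t). Tenemos el snap s(t) = 10·exp(t). Sustituyendo t = log(3): s(log(3)) = 30.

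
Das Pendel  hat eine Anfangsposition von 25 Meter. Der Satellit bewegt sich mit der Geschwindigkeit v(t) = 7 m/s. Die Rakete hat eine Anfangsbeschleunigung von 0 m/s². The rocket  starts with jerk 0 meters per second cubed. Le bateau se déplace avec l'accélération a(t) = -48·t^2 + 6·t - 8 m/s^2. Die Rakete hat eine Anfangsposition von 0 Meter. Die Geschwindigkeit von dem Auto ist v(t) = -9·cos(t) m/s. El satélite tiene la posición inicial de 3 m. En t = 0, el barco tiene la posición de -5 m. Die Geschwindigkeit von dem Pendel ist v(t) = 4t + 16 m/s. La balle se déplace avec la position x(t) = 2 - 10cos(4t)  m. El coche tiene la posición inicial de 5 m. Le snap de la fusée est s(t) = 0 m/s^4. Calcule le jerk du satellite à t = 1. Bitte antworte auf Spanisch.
Debemos derivar nuestra ecuación de la velocidad v(t) = 7 2 veces. La derivada de la velocidad da la aceleración: a(t) = 0. Tomando d/dt de a(t), encontramos j(t) = 0. Usando j(t) = 0 y sustituyendo t = 1, encontramos j = 0.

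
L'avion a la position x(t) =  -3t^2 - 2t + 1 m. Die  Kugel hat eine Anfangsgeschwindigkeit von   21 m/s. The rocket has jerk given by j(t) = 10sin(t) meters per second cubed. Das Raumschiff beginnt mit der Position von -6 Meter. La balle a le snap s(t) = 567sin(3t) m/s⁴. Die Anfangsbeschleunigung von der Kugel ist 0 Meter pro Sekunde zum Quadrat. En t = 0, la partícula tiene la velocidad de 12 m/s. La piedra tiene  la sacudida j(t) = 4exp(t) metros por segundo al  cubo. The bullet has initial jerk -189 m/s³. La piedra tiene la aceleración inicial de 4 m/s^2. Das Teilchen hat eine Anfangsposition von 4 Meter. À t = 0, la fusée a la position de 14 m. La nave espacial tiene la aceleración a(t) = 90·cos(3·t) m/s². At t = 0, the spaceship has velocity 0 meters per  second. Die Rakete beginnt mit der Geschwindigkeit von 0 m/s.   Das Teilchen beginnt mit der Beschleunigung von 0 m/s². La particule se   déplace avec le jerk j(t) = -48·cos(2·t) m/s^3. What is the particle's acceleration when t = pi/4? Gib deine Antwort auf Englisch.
We must find the antiderivative of our jerk equation j(t) = -48·cos(2·t) 1 time. The antiderivative of jerk, with a(0) = 0, gives acceleration: a(t) = -24·sin(2·t). Using a(t) = -24·sin(2·t) and substituting t = pi/4, we find a = -24.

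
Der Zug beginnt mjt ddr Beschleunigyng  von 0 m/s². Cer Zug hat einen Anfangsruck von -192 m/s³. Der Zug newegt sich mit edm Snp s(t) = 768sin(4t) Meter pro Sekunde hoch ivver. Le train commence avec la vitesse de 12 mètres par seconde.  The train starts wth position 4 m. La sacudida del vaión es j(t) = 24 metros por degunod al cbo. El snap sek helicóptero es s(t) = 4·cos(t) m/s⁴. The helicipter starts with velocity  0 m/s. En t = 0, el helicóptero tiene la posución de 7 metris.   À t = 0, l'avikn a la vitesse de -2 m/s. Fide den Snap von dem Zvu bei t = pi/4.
Aus der Gleichung für den Snap s(t) = 768·sin(4·t), setzen wir t = pi/4 ein und erhalten s = 0.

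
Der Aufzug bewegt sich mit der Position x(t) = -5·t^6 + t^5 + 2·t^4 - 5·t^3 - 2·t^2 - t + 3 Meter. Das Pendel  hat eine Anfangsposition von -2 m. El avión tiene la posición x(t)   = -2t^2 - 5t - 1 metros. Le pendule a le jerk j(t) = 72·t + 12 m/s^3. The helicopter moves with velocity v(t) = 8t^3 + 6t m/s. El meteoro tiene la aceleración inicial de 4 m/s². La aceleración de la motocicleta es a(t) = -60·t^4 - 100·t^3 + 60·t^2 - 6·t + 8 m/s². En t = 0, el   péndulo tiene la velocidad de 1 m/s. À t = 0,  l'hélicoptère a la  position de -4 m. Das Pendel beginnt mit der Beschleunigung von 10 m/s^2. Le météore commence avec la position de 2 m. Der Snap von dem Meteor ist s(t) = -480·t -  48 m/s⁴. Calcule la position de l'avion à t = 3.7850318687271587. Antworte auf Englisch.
Using x(t) = -2·t^2 - 5·t - 1 and substituting t = 3.7850318687271587, we find x = -48.5780918381962.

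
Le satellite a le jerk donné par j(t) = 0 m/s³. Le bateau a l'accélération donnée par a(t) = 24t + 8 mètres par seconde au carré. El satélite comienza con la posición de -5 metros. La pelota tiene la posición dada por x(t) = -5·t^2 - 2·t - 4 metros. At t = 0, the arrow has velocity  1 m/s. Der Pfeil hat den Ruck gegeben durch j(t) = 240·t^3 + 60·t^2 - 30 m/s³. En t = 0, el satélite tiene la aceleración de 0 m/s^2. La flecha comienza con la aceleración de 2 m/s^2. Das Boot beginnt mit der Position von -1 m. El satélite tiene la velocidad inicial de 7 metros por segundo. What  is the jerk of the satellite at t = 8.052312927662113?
Using j(t) = 0 and substituting t = 8.052312927662113, we find j = 0.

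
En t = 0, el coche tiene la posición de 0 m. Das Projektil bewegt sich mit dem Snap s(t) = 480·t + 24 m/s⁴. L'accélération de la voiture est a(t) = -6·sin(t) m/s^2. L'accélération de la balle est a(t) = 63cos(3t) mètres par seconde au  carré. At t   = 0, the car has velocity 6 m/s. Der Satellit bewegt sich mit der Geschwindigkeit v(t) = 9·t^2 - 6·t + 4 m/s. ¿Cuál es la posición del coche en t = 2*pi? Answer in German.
Wir müssen das Integral unserer Gleichung für die Beschleunigung a(t) = -6·sin(t) 2-mal finden. Das Integral von der Beschleunigung ist die Geschwindigkeit. Mit v(0) = 6 erhalten wir v(t) = 6·cos(t). Das Integral von der Geschwindigkeit ist die Position. Mit x(0) = 0 erhalten wir x(t) = 6·sin(t). Mit x(t) = 6·sin(t) und Einsetzen von t = 2*pi, finden wir x = 0.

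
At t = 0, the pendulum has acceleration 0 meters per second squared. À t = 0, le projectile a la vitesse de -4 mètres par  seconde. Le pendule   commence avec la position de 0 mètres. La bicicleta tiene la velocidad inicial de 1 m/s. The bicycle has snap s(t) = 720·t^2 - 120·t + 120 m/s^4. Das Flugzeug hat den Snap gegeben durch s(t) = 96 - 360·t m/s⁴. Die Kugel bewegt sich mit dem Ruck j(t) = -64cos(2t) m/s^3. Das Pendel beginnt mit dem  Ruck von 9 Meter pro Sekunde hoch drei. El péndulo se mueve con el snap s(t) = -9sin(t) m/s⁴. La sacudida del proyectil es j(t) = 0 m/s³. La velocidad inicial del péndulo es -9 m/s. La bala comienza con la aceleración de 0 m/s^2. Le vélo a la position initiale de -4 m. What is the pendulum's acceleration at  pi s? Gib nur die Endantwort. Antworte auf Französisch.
À t = pi, a = 0.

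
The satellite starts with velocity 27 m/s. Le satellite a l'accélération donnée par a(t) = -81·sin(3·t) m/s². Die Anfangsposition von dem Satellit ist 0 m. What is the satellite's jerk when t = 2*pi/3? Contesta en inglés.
Starting from acceleration a(t) = -81·sin(3·t), we take 1 derivative. The derivative of acceleration gives jerk: j(t) = -243·cos(3·t). We have jerk j(t) = -243·cos(3·t). Substituting t = 2*pi/3: j(2*pi/3) = -243.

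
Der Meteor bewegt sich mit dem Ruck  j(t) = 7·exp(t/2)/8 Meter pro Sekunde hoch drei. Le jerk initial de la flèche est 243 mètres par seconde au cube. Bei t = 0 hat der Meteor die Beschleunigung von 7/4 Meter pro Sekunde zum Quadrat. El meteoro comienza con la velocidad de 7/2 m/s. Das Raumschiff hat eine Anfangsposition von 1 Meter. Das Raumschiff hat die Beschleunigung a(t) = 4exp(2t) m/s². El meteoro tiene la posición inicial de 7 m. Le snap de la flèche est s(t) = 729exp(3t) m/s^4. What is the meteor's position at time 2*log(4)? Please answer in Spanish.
Para resolver esto, necesitamos tomar 3 antiderivadas de nuestra ecuación de la sacudida j(t) = 7·exp(t/2)/8. La antiderivada de la sacudida es la aceleración. Usando a(0) = 7/4, obtenemos a(t) = 7·exp(t/2)/4. Tomando ∫a(t)dt y aplicando v(0) = 7/2, encontramos v(t) = 7·exp(t/2)/2. La integral de la velocidad, con x(0) = 7, da la posición: x(t) = 7·exp(t/2). Usando x(t) = 7·exp(t/2) y sustituyendo t = 2*log(4), encontramos x = 28.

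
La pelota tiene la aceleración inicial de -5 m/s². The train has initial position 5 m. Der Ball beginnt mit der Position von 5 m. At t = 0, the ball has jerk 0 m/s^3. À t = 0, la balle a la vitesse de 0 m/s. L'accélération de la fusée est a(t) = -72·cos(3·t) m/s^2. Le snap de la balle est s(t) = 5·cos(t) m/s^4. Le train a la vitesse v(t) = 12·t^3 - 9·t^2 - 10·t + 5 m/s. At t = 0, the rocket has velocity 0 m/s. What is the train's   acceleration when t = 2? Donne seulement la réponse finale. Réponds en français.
a(2) = 98.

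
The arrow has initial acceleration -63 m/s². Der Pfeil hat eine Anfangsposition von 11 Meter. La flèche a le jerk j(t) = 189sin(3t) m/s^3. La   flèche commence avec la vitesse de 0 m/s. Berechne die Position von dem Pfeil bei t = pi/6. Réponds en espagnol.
Necesitamos integrar nuestra ecuación de la sacudida j(t) = 189·sin(3·t) 3 veces. Integrando la sacudida y usando la condición inicial a(0) = -63, obtenemos a(t) = -63·cos(3·t). La integral de la aceleración es la velocidad. Usando v(0) = 0, obtenemos v(t) = -21·sin(3·t). Tomando ∫v(t)dt y aplicando x(0) = 11, encontramos x(t) = 7·cos(3·t) + 4. Tenemos la posición x(t) = 7·cos(3·t) + 4. Sustituyendo t = pi/6: x(pi/6) = 4.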